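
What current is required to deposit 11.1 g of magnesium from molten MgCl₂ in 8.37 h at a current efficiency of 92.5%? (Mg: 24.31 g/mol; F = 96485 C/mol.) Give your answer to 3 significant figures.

n(Mg) = 11.1 / 24.31 = 0.4566 mol
Mg²⁺ + 2e⁻ → Mg, so n(e⁻) = 2 × 0.4566 = 0.9132 mol
Q = 0.9132 × 96485 / 0.925 = 95250 C
I = Q / t = 95250 / 30132 s = 3.16 A

3.16 A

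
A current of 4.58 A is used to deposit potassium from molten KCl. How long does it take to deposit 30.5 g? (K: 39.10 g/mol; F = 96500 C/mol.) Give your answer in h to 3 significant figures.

4.57 h

n(K) = 30.5 / 39.10 = 0.7801 mol
K⁺ + e⁻ → K, so n(e⁻) = 0.7801 mol
Q = 0.7801 × 96500 = 75280 C
t = Q / I = 75280 / 4.58 = 16440 s = 4.57 h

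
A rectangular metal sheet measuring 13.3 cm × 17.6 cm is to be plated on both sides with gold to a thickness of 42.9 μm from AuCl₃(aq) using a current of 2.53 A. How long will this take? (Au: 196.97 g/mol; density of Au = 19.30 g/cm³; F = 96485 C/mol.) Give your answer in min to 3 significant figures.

375 min

Plated area = 2 × 13.3 × 17.6 = 468.2 cm²
Volume = 468.2 × 42.9×10⁻⁴ cm = 2.009 cm³
m(Au) = 2.009 × 19.30 = 38.77 g
n(Au) = 38.77 / 196.97 = 0.1968 mol; n(e⁻) = 3 × 0.1968 = 0.5904 mol
Q = 0.5904 × 96485 = 56960 C
t = 56960 / 2.53 = 22510 s = 375 min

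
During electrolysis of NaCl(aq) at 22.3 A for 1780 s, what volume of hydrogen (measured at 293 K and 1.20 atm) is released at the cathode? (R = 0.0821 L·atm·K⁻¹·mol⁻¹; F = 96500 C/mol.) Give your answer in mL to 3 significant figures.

Q = It = 22.3 × 1780 = 39690 C
n(e⁻) = 39690 / 96500 = 0.4113 mol
2H⁺ + 2e⁻ → H₂, so n(H₂) = 0.4113 / 2 = 0.2057 mol
V = nRT/P = 0.2057 × 0.0821 × 293 / 1.20 = 4.123 L
= 4120 mL

4120 mL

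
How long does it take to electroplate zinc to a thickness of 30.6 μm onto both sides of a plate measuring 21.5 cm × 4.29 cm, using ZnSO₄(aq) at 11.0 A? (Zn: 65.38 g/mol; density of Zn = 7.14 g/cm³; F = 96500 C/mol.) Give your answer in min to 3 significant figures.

Plated area = 2 × 21.5 × 4.29 = 184.5 cm²
Volume = 184.5 × 30.6×10⁻⁴ cm = 0.5646 cm³
m(Zn) = 0.5646 × 7.14 = 4.031 g
n(Zn) = 4.031 / 65.38 = 0.06165 mol; n(e⁻) = 2 × 0.06165 = 0.1233 mol
Q = 0.1233 × 96500 = 11900 C
t = 11900 / 11.0 = 1082 s = 18.0 min

18.0 min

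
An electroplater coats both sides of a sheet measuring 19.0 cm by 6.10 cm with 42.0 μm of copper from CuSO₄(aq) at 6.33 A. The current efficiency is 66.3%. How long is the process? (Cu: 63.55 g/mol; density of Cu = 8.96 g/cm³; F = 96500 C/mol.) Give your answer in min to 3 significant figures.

Plated area = 2 × 19.0 × 6.10 = 231.8 cm²
Volume = 231.8 × 42.0×10⁻⁴ cm = 0.9736 cm³
m(Cu) = 0.9736 × 8.96 = 8.723 g
n(Cu) = 8.723 / 63.55 = 0.1373 mol; n(e⁻) = 2 × 0.1373 = 0.2746 mol
Q = 0.2746 × 96500 / 0.663 = 39970 C
t = 39970 / 6.33 = 6314 s = 105 min

105 min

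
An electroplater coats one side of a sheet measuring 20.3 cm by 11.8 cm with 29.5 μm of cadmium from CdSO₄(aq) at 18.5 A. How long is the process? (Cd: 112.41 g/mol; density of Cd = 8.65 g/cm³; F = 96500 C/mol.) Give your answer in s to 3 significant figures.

567 s

Plated area = 20.3 × 11.8 = 239.5 cm²
Volume = 239.5 × 29.5×10⁻⁴ cm = 0.7065 cm³
m(Cd) = 0.7065 × 8.65 = 6.111 g
n(Cd) = 6.111 / 112.41 = 0.05436 mol; n(e⁻) = 2 × 0.05436 = 0.1087 mol
Q = 0.1087 × 96500 = 10490 C
t = 10490 / 18.5 = 567.0 s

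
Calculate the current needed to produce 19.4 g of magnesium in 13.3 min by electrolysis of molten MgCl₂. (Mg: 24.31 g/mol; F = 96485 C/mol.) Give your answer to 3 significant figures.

n(Mg) = 19.4 / 24.31 = 0.7980 mol
Mg²⁺ + 2e⁻ → Mg, so n(e⁻) = 2 × 0.7980 = 1.596 mol
Q = 1.596 × 96485 = 1.540×10^5 C
I = Q / t = 1.540×10^5 / 798 s = 193 A

193 A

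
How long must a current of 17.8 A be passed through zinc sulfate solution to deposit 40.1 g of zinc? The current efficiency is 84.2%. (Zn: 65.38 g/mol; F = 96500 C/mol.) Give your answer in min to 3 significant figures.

132 min

n(Zn) = 40.1 / 65.38 = 0.6133 mol
Zn²⁺ + 2e⁻ → Zn, so n(e⁻) = 2 × 0.6133 = 1.227 mol
Q = 1.227 × 96500 / 0.842 = 1.406×10^5 C
t = Q / I = 1.406×10^5 / 17.8 = 7899 s = 132 min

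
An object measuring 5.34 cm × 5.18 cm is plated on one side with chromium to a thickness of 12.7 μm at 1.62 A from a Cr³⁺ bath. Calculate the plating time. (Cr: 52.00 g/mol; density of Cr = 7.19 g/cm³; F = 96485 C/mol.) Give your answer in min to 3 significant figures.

14.5 min

Plated area = 5.34 × 5.18 = 27.66 cm²
Volume = 27.66 × 12.7×10⁻⁴ cm = 0.03513 cm³
m(Cr) = 0.03513 × 7.19 = 0.2526 g
n(Cr) = 0.2526 / 52.00 = 0.004858 mol; n(e⁻) = 3 × 0.004858 = 0.01457 mol
Q = 0.01457 × 96485 = 1406 C
t = 1406 / 1.62 = 867.9 s = 14.5 min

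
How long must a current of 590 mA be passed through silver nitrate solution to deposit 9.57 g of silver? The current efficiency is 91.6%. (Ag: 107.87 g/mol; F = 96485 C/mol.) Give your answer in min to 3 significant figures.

n(Ag) = 9.57 / 107.87 = 0.08872 mol
Ag⁺ + e⁻ → Ag, so n(e⁻) = 0.08872 mol
Q = 0.08872 × 96485 / 0.916 = 9345 C
t = Q / I = 9345 / 0.590 = 15840 s = 264 min

264 min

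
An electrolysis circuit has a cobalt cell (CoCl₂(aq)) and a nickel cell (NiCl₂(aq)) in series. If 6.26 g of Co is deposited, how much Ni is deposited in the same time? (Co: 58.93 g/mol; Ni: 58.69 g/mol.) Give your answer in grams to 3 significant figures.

n(Co) = 6.26 / 58.93 = 0.1062 mol
Co²⁺ + 2e⁻ → Co, so n(e⁻) = 2 × 0.1062 = 0.2124 mol
The cells are in series, so the same charge (and hence the same n(e⁻) = 0.2124 mol) passes through both.
Ni²⁺ + 2e⁻ → Ni, so n(Ni) = 0.2124 / 2 = 0.1062 mol
m(Ni) = 0.1062 × 58.69 = 6.23 g

6.23 g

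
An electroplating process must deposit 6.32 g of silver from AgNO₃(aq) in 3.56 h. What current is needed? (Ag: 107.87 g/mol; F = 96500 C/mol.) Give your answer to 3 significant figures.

n(Ag) = 6.32 / 107.87 = 0.05859 mol
Ag⁺ + e⁻ → Ag, so n(e⁻) = 0.05859 mol
Q = 0.05859 × 96500 = 5654 C
I = Q / t = 5654 / 12816 s = 0.441 A

0.441 A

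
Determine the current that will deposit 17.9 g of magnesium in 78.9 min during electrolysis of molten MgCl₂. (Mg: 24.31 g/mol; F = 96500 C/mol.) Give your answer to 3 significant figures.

n(Mg) = 17.9 / 24.31 = 0.7363 mol
Mg²⁺ + 2e⁻ → Mg, so n(e⁻) = 2 × 0.7363 = 1.473 mol
Q = 1.473 × 96500 = 1.421×10^5 C
I = Q / t = 1.421×10^5 / 4734 s = 30.0 A

30.0 A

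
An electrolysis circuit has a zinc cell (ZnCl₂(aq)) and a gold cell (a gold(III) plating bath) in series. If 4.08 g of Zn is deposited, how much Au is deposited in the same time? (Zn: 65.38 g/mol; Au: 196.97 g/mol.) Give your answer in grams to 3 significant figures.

n(Zn) = 4.08 / 65.38 = 0.06240 mol
Zn²⁺ + 2e⁻ → Zn, so n(e⁻) = 2 × 0.06240 = 0.1248 mol
In series, the same 0.1248 mol of electrons flows through the second cell.
Au³⁺ + 3e⁻ → Au, so n(Au) = 0.1248 / 3 = 0.04160 mol
m(Au) = 0.04160 × 196.97 = 8.19 g

8.19 g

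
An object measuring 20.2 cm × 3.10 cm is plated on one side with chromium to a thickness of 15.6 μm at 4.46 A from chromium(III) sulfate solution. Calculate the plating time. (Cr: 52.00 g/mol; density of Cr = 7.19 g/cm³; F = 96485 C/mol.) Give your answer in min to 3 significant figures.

Plated area = 20.2 × 3.10 = 62.62 cm²
Volume = 62.62 × 15.6×10⁻⁴ cm = 0.09769 cm³
m(Cr) = 0.09769 × 7.19 = 0.7024 g
n(Cr) = 0.7024 / 52.00 = 0.01351 mol; n(e⁻) = 3 × 0.01351 = 0.04053 mol
Q = 0.04053 × 96485 = 3911 C
t = 3911 / 4.46 = 876.9 s = 14.6 min

14.6 min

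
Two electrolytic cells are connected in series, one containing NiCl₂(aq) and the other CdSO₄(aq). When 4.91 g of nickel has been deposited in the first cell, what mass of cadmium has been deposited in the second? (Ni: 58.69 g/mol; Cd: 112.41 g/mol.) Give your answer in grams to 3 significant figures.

9.40 g

n(Ni) = 4.91 / 58.69 = 0.08366 mol
Ni²⁺ + 2e⁻ → Ni, so n(e⁻) = 2 × 0.08366 = 0.1673 mol
Same current for the same time ⇒ same n(e⁻) = 0.1673 mol in both cells.
Cd²⁺ + 2e⁻ → Cd, so n(Cd) = 0.1673 / 2 = 0.08365 mol
m(Cd) = 0.08365 × 112.41 = 9.40 g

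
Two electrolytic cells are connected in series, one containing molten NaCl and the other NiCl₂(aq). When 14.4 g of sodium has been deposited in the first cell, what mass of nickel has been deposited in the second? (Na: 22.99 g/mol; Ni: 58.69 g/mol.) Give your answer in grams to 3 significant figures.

18.4 g

n(Na) = 14.4 / 22.99 = 0.6264 mol
Na⁺ + e⁻ → Na, so n(e⁻) = 0.6264 mol
In series, the same 0.6264 mol of electrons flows through the second cell.
Ni²⁺ + 2e⁻ → Ni, so n(Ni) = 0.6264 / 2 = 0.3132 mol
m(Ni) = 0.3132 × 58.69 = 18.4 g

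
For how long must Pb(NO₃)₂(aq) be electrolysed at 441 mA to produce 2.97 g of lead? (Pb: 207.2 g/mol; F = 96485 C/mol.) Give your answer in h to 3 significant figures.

n(Pb) = 2.97 / 207.2 = 0.01433 mol
Pb²⁺ + 2e⁻ → Pb, so n(e⁻) = 2 × 0.01433 = 0.02866 mol
Q = 0.02866 × 96485 = 2765 C
t = Q / I = 2765 / 0.441 = 6270 s = 1.74 h

1.74 h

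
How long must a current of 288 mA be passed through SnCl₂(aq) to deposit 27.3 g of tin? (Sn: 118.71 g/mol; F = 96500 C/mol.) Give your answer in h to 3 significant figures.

n(Sn) = 27.3 / 118.71 = 0.2300 mol
Sn²⁺ + 2e⁻ → Sn, so n(e⁻) = 2 × 0.2300 = 0.4600 mol
Q = 0.4600 × 96500 = 44390 C
t = Q / I = 44390 / 0.288 = 1.541×10^5 s = 42.8 h

42.8 h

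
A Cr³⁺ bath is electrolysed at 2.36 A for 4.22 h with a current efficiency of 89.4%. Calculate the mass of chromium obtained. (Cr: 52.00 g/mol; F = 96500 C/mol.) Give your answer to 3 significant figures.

5.76 g

Q = 2.36 × 15192 = 35850 C
n(e⁻) = 35850 / 96500 = 0.3715 mol
Cr³⁺ + 3e⁻ → Cr, so theoretical m(Cr) = 0.1238 × 52.00 = 6.438 g
Actual mass = 89.4% × 6.438 = 5.76 g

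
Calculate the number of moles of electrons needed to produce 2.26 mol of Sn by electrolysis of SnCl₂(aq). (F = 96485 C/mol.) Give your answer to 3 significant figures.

4.52 mol

Sn²⁺ + 2e⁻ → Sn, so n(e⁻) = 2 × 2.26 = 4.520 mol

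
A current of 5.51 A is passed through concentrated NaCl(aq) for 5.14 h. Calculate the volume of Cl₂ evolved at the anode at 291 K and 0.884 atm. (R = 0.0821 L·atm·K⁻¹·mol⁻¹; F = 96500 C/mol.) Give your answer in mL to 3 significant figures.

14300 mL

Q = It = 5.51 × 18504 = 1.020×10^5 C
Moles of electrons = 1.020×10^5 / 96500 = 1.057 mol
2Cl⁻ → Cl₂ + 2e⁻, so n(Cl₂) = 1.057 / 2 = 0.5285 mol
V = nRT/P = 0.5285 × 0.0821 × 291 / 0.884 = 14.28 L
= 14300 mL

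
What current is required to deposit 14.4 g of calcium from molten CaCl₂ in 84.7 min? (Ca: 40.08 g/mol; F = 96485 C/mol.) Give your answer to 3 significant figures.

n(Ca) = 14.4 / 40.08 = 0.3593 mol
Ca²⁺ + 2e⁻ → Ca, so n(e⁻) = 2 × 0.3593 = 0.7186 mol
Q = 0.7186 × 96485 = 69330 C
I = Q / t = 69330 / 5082 s = 13.6 A

13.6 A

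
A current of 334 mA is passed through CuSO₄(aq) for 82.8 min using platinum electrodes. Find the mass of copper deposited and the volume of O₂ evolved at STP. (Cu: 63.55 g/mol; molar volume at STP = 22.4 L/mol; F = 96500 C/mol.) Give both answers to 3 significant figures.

Q = 0.334 × 4968 = 1659 C; n(e⁻) = 1659 / 96500 = 0.01719 mol
Cathode: Cu²⁺ + 2e⁻ → Cu → n(Cu) = 0.01719/2 = 0.008595 mol → 0.546 g
Anode: 2H₂O → O₂ + 4H⁺ + 4e⁻ → n(O₂) = 0.01719/4 = 0.004298 mol → 0.0963 L

0.546 g Cu; 0.0963 L O₂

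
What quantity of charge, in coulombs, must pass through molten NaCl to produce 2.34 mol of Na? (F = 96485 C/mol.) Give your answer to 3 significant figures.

Na⁺ + e⁻ → Na, so n(e⁻) = 1 × 2.34 = 2.340 mol
Q = 2.340 × 96485 = 2.258×10^5 C

2.26×10^5 C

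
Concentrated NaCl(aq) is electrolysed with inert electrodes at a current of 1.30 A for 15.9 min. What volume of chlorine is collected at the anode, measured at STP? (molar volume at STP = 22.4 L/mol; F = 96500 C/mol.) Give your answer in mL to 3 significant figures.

144 mL

Q = It = 1.30 × 954 = 1240 C
n(e⁻) = 1240 / 96500 = 0.01285 mol
2Cl⁻ → Cl₂ + 2e⁻, so n(Cl₂) = 0.01285 / 2 = 0.006425 mol
V = 0.006425 × 22.4 = 0.1439 L
= 144 mL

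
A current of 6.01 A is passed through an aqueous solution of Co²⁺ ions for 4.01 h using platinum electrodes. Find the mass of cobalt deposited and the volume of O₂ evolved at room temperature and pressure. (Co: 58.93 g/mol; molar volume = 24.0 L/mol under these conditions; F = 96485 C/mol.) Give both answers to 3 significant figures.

Q = 6.01 × 14436 = 86760 C; n(e⁻) = 86760 / 96485 = 0.8992 mol
Cathode: Co²⁺ + 2e⁻ → Co → n(Co) = 0.8992/2 = 0.4496 mol → 26.5 g
Anode: 2H₂O → O₂ + 4H⁺ + 4e⁻ → n(O₂) = 0.8992/4 = 0.2248 mol → 5.40 L

26.5 g Co; 5.40 L O₂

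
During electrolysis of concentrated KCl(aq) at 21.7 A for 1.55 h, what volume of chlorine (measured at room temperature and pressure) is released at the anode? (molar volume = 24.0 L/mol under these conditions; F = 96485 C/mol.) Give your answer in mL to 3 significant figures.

Q = 21.7 A × 5580 s = 1.211×10^5 C
n(e⁻) = Q/F = 1.211×10^5/96485 = 1.255 mol
2Cl⁻ → Cl₂ + 2e⁻, so n(Cl₂) = 1.255 / 2 = 0.6275 mol
V = 0.6275 × 24.0 = 15.06 L
= 15100 mL

15100 mL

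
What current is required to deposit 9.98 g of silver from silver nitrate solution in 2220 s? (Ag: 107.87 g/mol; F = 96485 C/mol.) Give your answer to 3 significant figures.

4.02 A

n(Ag) = 9.98 / 107.87 = 0.09252 mol
Ag⁺ + e⁻ → Ag, so n(e⁻) = 0.09252 mol
Q = 0.09252 × 96485 = 8927 C
I = Q / t = 8927 / 2220 s = 4.02 A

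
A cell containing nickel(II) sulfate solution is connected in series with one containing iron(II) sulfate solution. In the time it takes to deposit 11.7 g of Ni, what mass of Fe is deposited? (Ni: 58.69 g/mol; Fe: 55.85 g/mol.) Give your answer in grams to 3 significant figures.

11.1 g

n(Ni) = 11.7 / 58.69 = 0.1994 mol
Ni²⁺ + 2e⁻ → Ni, so n(e⁻) = 2 × 0.1994 = 0.3988 mol
Since the cells are in series, n(e⁻) in the Fe cell is also 0.3988 mol.
Fe²⁺ + 2e⁻ → Fe, so n(Fe) = 0.3988 / 2 = 0.1994 mol
m(Fe) = 0.1994 × 55.85 = 11.1 g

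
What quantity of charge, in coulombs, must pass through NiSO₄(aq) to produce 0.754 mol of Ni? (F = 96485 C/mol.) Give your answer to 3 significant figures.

Ni²⁺ + 2e⁻ → Ni, so n(e⁻) = 2 × 0.754 = 1.508 mol
Q = 1.508 × 96485 = 1.455×10^5 C

1.45×10^5 C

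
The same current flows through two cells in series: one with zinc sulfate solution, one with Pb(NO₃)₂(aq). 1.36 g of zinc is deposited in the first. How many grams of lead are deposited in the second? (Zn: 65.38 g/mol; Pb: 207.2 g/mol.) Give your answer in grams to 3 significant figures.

n(Zn) = 1.36 / 65.38 = 0.02080 mol
Zn²⁺ + 2e⁻ → Zn, so n(e⁻) = 2 × 0.02080 = 0.04160 mol
In series, the same 0.04160 mol of electrons flows through the second cell.
Pb²⁺ + 2e⁻ → Pb, so n(Pb) = 0.04160 / 2 = 0.02080 mol
m(Pb) = 0.02080 × 207.2 = 4.31 g

4.31 g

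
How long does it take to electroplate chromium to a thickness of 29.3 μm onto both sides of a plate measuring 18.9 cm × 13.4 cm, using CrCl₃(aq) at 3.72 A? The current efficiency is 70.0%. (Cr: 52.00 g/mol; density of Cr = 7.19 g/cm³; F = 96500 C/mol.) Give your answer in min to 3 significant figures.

380 min

Plated area = 2 × 18.9 × 13.4 = 506.5 cm²
Volume = 506.5 × 29.3×10⁻⁴ cm = 1.484 cm³
m(Cr) = 1.484 × 7.19 = 10.67 g
n(Cr) = 10.67 / 52.00 = 0.2052 mol; n(e⁻) = 3 × 0.2052 = 0.6156 mol
Q = 0.6156 × 96500 / 0.700 = 84860 C
t = 84860 / 3.72 = 22810 s = 380 min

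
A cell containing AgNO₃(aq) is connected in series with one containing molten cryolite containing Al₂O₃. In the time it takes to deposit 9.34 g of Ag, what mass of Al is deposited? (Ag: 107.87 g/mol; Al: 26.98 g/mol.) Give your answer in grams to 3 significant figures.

0.779 g

n(Ag) = 9.34 / 107.87 = 0.08659 mol
Ag⁺ + e⁻ → Ag, so n(e⁻) = 0.08659 mol
The cells are in series, so the same charge (and hence the same n(e⁻) = 0.08659 mol) passes through both.
Al³⁺ + 3e⁻ → Al, so n(Al) = 0.08659 / 3 = 0.02886 mol
m(Al) = 0.02886 × 26.98 = 0.779 g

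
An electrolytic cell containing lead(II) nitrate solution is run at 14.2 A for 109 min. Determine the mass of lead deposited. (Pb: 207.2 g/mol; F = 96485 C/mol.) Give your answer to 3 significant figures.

99.7 g

Q = 14.2 A × 6540 s = 92870 C
Moles of electrons = 92870 / 96485 = 0.9625 mol
Pb²⁺ + 2e⁻ → Pb, so n(Pb) = 0.9625 / 2 = 0.4813 mol
m = 0.4813 × 207.2 = 99.7 g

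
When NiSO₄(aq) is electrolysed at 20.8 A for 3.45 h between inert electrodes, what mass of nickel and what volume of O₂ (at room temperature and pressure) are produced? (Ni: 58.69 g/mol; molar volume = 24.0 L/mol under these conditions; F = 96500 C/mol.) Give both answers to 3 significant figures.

Q = 20.8 × 12420 = 2.583×10^5 C; n(e⁻) = 2.583×10^5 / 96500 = 2.677 mol
Cathode: Ni²⁺ + 2e⁻ → Ni → n(Ni) = 2.677/2 = 1.339 mol → 78.6 g
Anode: 2H₂O → O₂ + 4H⁺ + 4e⁻ → n(O₂) = 2.677/4 = 0.6693 mol → 16.1 L

78.6 g Ni; 16.1 L O₂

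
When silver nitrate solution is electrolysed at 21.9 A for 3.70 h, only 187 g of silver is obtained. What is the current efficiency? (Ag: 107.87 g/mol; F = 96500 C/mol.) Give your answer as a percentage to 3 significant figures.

Q = 21.9 × 13320 = 2.917×10^5 C
n(e⁻) = 2.917×10^5 / 96500 = 3.023 mol
Ag⁺ + e⁻ → Ag, so theoretical n(Ag) = 3.023 mol → 326.1 g
Efficiency = 187 / 326.1 = 0.5734 = 57.3%

57.3%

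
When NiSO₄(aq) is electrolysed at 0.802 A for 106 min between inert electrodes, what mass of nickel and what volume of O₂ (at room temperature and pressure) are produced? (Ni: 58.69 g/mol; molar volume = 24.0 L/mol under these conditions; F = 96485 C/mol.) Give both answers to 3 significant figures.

1.55 g Ni; 0.317 L O₂

Q = 0.802 × 6360 = 5101 C; n(e⁻) = 5101 / 96485 = 0.05287 mol
Cathode: Ni²⁺ + 2e⁻ → Ni → n(Ni) = 0.05287/2 = 0.02644 mol → 1.55 g
Anode: 2H₂O → O₂ + 4H⁺ + 4e⁻ → n(O₂) = 0.05287/4 = 0.01322 mol → 0.317 L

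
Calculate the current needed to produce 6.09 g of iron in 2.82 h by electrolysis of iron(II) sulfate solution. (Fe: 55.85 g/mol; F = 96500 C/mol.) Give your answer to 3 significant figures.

2.07 A

n(Fe) = 6.09 / 55.85 = 0.1090 mol
Fe²⁺ + 2e⁻ → Fe, so n(e⁻) = 2 × 0.1090 = 0.2180 mol
Q = 0.2180 × 96500 = 21040 C
I = Q / t = 21040 / 10152 s = 2.07 A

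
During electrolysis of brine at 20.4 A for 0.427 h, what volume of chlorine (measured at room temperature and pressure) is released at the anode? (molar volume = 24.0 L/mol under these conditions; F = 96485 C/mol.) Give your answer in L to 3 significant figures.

Q = It = 20.4 × 1537.2 = 31360 C
n(e⁻) = Q/F = 31360/96485 = 0.3250 mol
2Cl⁻ → Cl₂ + 2e⁻, so n(Cl₂) = 0.3250 / 2 = 0.1625 mol
V = 0.1625 × 24.0 = 3.900 L

3.90 L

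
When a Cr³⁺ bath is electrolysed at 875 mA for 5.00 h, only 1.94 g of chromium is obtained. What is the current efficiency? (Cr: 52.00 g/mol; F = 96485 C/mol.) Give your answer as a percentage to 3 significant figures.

Q = 0.875 × 18000 = 15750 C
n(e⁻) = 15750 / 96485 = 0.1632 mol
Cr³⁺ + 3e⁻ → Cr, so theoretical n(Cr) = 0.05440 mol → 2.829 g
Efficiency = 1.94 / 2.829 = 0.6858 = 68.6%

68.6%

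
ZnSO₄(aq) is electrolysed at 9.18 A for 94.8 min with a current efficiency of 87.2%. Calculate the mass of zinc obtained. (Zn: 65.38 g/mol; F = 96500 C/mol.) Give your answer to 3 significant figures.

Q = 9.18 × 5688 = 52220 C
n(e⁻) = 52220 / 96500 = 0.5411 mol
Zn²⁺ + 2e⁻ → Zn, so theoretical m(Zn) = 0.2706 × 65.38 = 17.69 g
Actual mass = 87.2% × 17.69 = 15.4 g

15.4 g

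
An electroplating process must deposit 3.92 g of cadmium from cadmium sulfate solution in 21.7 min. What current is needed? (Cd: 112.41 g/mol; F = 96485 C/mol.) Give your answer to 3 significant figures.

n(Cd) = 3.92 / 112.41 = 0.03487 mol
Cd²⁺ + 2e⁻ → Cd, so n(e⁻) = 2 × 0.03487 = 0.06974 mol
Q = 0.06974 × 96485 = 6729 C
I = Q / t = 6729 / 1302 s = 5.17 A

5.17 A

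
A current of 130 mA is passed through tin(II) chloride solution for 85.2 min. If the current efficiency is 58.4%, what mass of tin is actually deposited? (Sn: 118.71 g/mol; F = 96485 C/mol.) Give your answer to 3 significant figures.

0.239 g

Q = 0.130 × 5112 = 664.6 C
n(e⁻) = 664.6 / 96485 = 0.006888 mol
Sn²⁺ + 2e⁻ → Sn, so theoretical m(Sn) = 0.003444 × 118.71 = 0.4088 g
Actual mass = 58.4% × 0.4088 = 0.239 g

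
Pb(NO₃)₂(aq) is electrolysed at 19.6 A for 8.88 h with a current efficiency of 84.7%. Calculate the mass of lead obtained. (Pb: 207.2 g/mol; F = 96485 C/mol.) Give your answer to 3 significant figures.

Q = 19.6 × 31968 = 6.266×10^5 C
n(e⁻) = 6.266×10^5 / 96485 = 6.494 mol
Pb²⁺ + 2e⁻ → Pb, so theoretical m(Pb) = 3.247 × 207.2 = 672.8 g
Actual mass = 84.7% × 672.8 = 570 g

570 g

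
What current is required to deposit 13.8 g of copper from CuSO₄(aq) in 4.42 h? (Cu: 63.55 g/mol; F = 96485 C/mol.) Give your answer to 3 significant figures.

2.63 A

n(Cu) = 13.8 / 63.55 = 0.2172 mol
Cu²⁺ + 2e⁻ → Cu, so n(e⁻) = 2 × 0.2172 = 0.4344 mol
Q = 0.4344 × 96485 = 41910 C
I = Q / t = 41910 / 15912 s = 2.63 A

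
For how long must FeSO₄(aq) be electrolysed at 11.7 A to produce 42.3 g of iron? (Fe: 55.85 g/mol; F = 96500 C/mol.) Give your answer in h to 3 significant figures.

n(Fe) = 42.3 / 55.85 = 0.7574 mol
Fe²⁺ + 2e⁻ → Fe, so n(e⁻) = 2 × 0.7574 = 1.515 mol
Q = 1.515 × 96500 = 1.462×10^5 C
t = Q / I = 1.462×10^5 / 11.7 = 12500 s = 3.47 h

3.47 h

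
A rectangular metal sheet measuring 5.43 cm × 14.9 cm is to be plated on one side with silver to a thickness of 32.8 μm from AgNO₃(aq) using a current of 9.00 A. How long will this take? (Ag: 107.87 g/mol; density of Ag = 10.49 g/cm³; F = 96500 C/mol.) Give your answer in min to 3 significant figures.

4.61 min

Plated area = 5.43 × 14.9 = 80.91 cm²
Volume = 80.91 × 32.8×10⁻⁴ cm = 0.2654 cm³
m(Ag) = 0.2654 × 10.49 = 2.784 g
n(Ag) = 2.784 / 107.87 = 0.02581 mol; n(e⁻) = 0.02581 mol
Q = 0.02581 × 96500 = 2491 C
t = 2491 / 9.00 = 276.8 s = 4.61 min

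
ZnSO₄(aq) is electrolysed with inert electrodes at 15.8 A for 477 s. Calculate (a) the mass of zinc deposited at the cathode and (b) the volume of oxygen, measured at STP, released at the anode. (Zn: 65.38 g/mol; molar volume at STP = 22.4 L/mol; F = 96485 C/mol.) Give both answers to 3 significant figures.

2.55 g Zn; 0.437 L O₂

Q = 15.8 × 477 = 7537 C; n(e⁻) = 7537 / 96485 = 0.07812 mol
Cathode: Zn²⁺ + 2e⁻ → Zn → n(Zn) = 0.07812/2 = 0.03906 mol → 2.55 g
Anode: 2H₂O → O₂ + 4H⁺ + 4e⁻ → n(O₂) = 0.07812/4 = 0.01953 mol → 0.437 L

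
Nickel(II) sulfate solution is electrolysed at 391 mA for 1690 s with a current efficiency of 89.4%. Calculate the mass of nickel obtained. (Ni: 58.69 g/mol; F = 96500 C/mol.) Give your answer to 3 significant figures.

0.180 g

Q = 0.391 × 1690 = 660.8 C
n(e⁻) = 660.8 / 96500 = 0.006848 mol
Ni²⁺ + 2e⁻ → Ni, so theoretical m(Ni) = 0.003424 × 58.69 = 0.2010 g
Actual mass = 89.4% × 0.2010 = 0.180 g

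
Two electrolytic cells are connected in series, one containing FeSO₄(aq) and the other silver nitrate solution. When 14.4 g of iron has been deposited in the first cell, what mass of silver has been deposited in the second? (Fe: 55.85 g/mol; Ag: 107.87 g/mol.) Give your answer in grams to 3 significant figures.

55.6 g

n(Fe) = 14.4 / 55.85 = 0.2578 mol
Fe²⁺ + 2e⁻ → Fe, so n(e⁻) = 2 × 0.2578 = 0.5156 mol
Same current for the same time ⇒ same n(e⁻) = 0.5156 mol in both cells.
Ag⁺ + e⁻ → Ag, so n(Ag) = 0.5156 mol
m(Ag) = 0.5156 × 107.87 = 55.6 g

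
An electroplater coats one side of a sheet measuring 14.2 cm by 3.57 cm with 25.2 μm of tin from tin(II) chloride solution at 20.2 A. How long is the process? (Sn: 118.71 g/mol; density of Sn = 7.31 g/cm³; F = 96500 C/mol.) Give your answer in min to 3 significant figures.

Plated area = 14.2 × 3.57 = 50.69 cm²
Volume = 50.69 × 25.2×10⁻⁴ cm = 0.1277 cm³
m(Sn) = 0.1277 × 7.31 = 0.9335 g
n(Sn) = 0.9335 / 118.71 = 0.007864 mol; n(e⁻) = 2 × 0.007864 = 0.01573 mol
Q = 0.01573 × 96500 = 1518 C
t = 1518 / 20.2 = 75.15 s = 1.25 min

1.25 min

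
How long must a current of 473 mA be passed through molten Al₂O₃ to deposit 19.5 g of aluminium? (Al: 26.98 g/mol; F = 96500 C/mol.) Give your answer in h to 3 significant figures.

123 h

n(Al) = 19.5 / 26.98 = 0.7228 mol
Al³⁺ + 3e⁻ → Al, so n(e⁻) = 3 × 0.7228 = 2.168 mol
Q = 2.168 × 96500 = 2.092×10^5 C
t = Q / I = 2.092×10^5 / 0.473 = 4.423×10^5 s = 123 h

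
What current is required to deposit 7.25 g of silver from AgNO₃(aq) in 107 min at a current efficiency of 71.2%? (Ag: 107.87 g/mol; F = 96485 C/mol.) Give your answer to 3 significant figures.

n(Ag) = 7.25 / 107.87 = 0.06721 mol
Ag⁺ + e⁻ → Ag, so n(e⁻) = 0.06721 mol
Q = 0.06721 × 96485 / 0.712 = 9108 C
I = Q / t = 9108 / 6420 s = 1.42 A

1.42 A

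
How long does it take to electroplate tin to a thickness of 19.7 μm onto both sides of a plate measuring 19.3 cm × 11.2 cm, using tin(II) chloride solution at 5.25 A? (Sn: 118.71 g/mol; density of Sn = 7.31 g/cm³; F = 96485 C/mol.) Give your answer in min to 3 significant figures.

32.1 min

Plated area = 2 × 19.3 × 11.2 = 432.3 cm²
Volume = 432.3 × 19.7×10⁻⁴ cm = 0.8516 cm³
m(Sn) = 0.8516 × 7.31 = 6.225 g
n(Sn) = 6.225 / 118.71 = 0.05244 mol; n(e⁻) = 2 × 0.05244 = 0.1049 mol
Q = 0.1049 × 96485 = 10120 C
t = 10120 / 5.25 = 1928 s = 32.1 min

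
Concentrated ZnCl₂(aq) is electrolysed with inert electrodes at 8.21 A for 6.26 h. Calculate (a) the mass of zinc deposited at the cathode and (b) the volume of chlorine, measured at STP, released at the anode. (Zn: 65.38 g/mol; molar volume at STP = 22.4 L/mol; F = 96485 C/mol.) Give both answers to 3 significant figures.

Q = 8.21 × 22536 = 1.850×10^5 C; n(e⁻) = 1.850×10^5 / 96485 = 1.917 mol
Cathode: Zn²⁺ + 2e⁻ → Zn → n(Zn) = 1.917/2 = 0.9585 mol → 62.7 g
Anode: 2Cl⁻ → Cl₂ + 2e⁻ → n(Cl₂) = 1.917/2 = 0.9585 mol → 21.5 L

62.7 g Zn; 21.5 L Cl₂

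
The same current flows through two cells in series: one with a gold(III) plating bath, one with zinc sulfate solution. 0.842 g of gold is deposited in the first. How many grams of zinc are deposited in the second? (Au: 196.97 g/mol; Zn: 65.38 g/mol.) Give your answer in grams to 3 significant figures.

n(Au) = 0.842 / 196.97 = 0.004275 mol
Au³⁺ + 3e⁻ → Au, so n(e⁻) = 3 × 0.004275 = 0.01283 mol
The cells are in series, so the same charge (and hence the same n(e⁻) = 0.01283 mol) passes through both.
Zn²⁺ + 2e⁻ → Zn, so n(Zn) = 0.01283 / 2 = 0.006415 mol
m(Zn) = 0.006415 × 65.38 = 0.419 g

0.419 g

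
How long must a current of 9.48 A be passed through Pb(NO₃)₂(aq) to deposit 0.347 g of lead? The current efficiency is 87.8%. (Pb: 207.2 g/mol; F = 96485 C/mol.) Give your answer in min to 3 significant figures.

0.647 min

n(Pb) = 0.347 / 207.2 = 0.001675 mol
Pb²⁺ + 2e⁻ → Pb, so n(e⁻) = 2 × 0.001675 = 0.003350 mol
Q = 0.003350 × 96485 / 0.878 = 368.1 C
t = Q / I = 368.1 / 9.48 = 38.83 s = 0.647 min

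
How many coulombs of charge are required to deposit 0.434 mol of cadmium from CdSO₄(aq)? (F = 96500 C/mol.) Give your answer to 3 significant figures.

83800 C

Cd²⁺ + 2e⁻ → Cd, so n(e⁻) = 2 × 0.434 = 0.8680 mol
Q = 0.8680 × 96500 = 83760 C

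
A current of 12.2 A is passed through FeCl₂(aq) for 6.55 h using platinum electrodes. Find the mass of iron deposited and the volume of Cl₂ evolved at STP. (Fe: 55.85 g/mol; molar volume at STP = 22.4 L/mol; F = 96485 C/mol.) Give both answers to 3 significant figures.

83.3 g Fe; 33.4 L Cl₂

Q = 12.2 × 23580 = 2.877×10^5 C; n(e⁻) = 2.877×10^5 / 96485 = 2.982 mol
Cathode: Fe²⁺ + 2e⁻ → Fe → n(Fe) = 2.982/2 = 1.491 mol → 83.3 g
Anode: 2Cl⁻ → Cl₂ + 2e⁻ → n(Cl₂) = 2.982/2 = 1.491 mol → 33.4 L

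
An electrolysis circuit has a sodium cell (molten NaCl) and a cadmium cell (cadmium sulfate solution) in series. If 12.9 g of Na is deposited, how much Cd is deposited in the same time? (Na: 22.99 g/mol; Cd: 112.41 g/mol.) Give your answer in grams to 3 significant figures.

31.5 g

n(Na) = 12.9 / 22.99 = 0.5611 mol
Na⁺ + e⁻ → Na, so n(e⁻) = 0.5611 mol
Same current for the same time ⇒ same n(e⁻) = 0.5611 mol in both cells.
Cd²⁺ + 2e⁻ → Cd, so n(Cd) = 0.5611 / 2 = 0.2806 mol
m(Cd) = 0.2806 × 112.41 = 31.5 g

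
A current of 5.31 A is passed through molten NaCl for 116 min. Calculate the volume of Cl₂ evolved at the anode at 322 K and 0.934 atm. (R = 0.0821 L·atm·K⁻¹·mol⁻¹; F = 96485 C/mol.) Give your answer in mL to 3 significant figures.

5420 mL

Q = It = 5.31 × 6960 = 36960 C
n(e⁻) = Q/F = 36960/96485 = 0.3831 mol
2Cl⁻ → Cl₂ + 2e⁻, so n(Cl₂) = 0.3831 / 2 = 0.1916 mol
V = nRT/P = 0.1916 × 0.0821 × 322 / 0.934 = 5.423 L
= 5420 mL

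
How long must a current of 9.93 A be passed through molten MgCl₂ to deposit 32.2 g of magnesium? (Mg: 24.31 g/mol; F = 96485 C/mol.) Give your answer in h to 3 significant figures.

n(Mg) = 32.2 / 24.31 = 1.325 mol
Mg²⁺ + 2e⁻ → Mg, so n(e⁻) = 2 × 1.325 = 2.650 mol
Q = 2.650 × 96485 = 2.557×10^5 C
t = Q / I = 2.557×10^5 / 9.93 = 25750 s = 7.15 h

7.15 h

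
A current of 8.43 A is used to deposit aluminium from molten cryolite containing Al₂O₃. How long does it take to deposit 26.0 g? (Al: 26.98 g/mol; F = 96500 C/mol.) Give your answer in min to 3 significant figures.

552 min

n(Al) = 26.0 / 26.98 = 0.9637 mol
Al³⁺ + 3e⁻ → Al, so n(e⁻) = 3 × 0.9637 = 2.891 mol
Q = 2.891 × 96500 = 2.790×10^5 C
t = Q / I = 2.790×10^5 / 8.43 = 33100 s = 552 min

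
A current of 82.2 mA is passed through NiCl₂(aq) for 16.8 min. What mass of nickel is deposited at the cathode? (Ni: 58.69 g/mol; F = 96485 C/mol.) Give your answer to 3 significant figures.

0.0252 g

Charge passed = 0.0822 × 1008 = 82.86 C
Moles of electrons = 82.86 / 96485 = 8.588×10^-4 mol
Ni²⁺ + 2e⁻ → Ni, so n(Ni) = 8.588×10^-4 / 2 = 4.294×10^-4 mol
m = 4.294×10^-4 × 58.69 = 0.0252 g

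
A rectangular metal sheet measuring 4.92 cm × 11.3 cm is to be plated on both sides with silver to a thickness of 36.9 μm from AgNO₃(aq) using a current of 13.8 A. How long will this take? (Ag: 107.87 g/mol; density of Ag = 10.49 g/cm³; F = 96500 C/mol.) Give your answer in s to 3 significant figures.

279 s

Plated area = 2 × 4.92 × 11.3 = 111.2 cm²
Volume = 111.2 × 36.9×10⁻⁴ cm = 0.4103 cm³
m(Ag) = 0.4103 × 10.49 = 4.304 g
n(Ag) = 4.304 / 107.87 = 0.03990 mol; n(e⁻) = 0.03990 mol
Q = 0.03990 × 96500 = 3850 C
t = 3850 / 13.8 = 279.0 s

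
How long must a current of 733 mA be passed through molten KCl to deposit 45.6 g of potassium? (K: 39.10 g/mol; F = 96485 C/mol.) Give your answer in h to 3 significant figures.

n(K) = 45.6 / 39.10 = 1.166 mol
K⁺ + e⁻ → K, so n(e⁻) = 1.166 mol
Q = 1.166 × 96485 = 1.125×10^5 C
t = Q / I = 1.125×10^5 / 0.733 = 1.535×10^5 s = 42.6 h

42.6 h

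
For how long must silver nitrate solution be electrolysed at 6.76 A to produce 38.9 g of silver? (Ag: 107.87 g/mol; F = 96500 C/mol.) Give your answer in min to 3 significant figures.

n(Ag) = 38.9 / 107.87 = 0.3606 mol
Ag⁺ + e⁻ → Ag, so n(e⁻) = 0.3606 mol
Q = 0.3606 × 96500 = 34800 C
t = Q / I = 34800 / 6.76 = 5148 s = 85.8 min

85.8 min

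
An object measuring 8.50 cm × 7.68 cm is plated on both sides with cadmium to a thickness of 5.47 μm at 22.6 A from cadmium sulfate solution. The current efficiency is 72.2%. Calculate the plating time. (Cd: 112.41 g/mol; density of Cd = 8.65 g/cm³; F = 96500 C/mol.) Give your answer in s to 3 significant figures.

Plated area = 2 × 8.50 × 7.68 = 130.6 cm²
Volume = 130.6 × 5.47×10⁻⁴ cm = 0.07144 cm³
m(Cd) = 0.07144 × 8.65 = 0.6180 g
n(Cd) = 0.6180 / 112.41 = 0.005498 mol; n(e⁻) = 2 × 0.005498 = 0.01100 mol
Q = 0.01100 × 96500 / 0.722 = 1470 C
t = 1470 / 22.6 = 65.04 s

65.0 s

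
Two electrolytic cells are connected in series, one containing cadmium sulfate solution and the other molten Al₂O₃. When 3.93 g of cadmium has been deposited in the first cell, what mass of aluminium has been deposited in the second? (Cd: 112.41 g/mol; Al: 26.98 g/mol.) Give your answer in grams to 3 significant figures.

0.629 g

n(Cd) = 3.93 / 112.41 = 0.03496 mol
Cd²⁺ + 2e⁻ → Cd, so n(e⁻) = 2 × 0.03496 = 0.06992 mol
Same current for the same time ⇒ same n(e⁻) = 0.06992 mol in both cells.
Al³⁺ + 3e⁻ → Al, so n(Al) = 0.06992 / 3 = 0.02331 mol
m(Al) = 0.02331 × 26.98 = 0.629 g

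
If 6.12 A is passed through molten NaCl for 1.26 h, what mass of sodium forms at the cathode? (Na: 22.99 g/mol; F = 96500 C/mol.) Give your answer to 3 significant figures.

Q = It = 6.12 × 4536 = 27760 C
n(e⁻) = 27760 / 96500 = 0.2877 mol
Na⁺ + e⁻ → Na, so n(Na) = 0.2877 mol
m = 0.2877 × 22.99 = 6.61 g

6.61 g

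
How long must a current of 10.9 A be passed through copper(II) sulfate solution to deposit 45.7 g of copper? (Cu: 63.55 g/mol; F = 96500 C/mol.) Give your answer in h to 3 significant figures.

n(Cu) = 45.7 / 63.55 = 0.7191 mol
Cu²⁺ + 2e⁻ → Cu, so n(e⁻) = 2 × 0.7191 = 1.438 mol
Q = 1.438 × 96500 = 1.388×10^5 C
t = Q / I = 1.388×10^5 / 10.9 = 12730 s = 3.54 h

3.54 h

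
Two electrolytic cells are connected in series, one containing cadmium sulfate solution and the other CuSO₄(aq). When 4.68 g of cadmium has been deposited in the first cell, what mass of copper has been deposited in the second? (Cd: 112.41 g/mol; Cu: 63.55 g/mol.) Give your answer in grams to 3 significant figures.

n(Cd) = 4.68 / 112.41 = 0.04163 mol
Cd²⁺ + 2e⁻ → Cd, so n(e⁻) = 2 × 0.04163 = 0.08326 mol
Same current for the same time ⇒ same n(e⁻) = 0.08326 mol in both cells.
Cu²⁺ + 2e⁻ → Cu, so n(Cu) = 0.08326 / 2 = 0.04163 mol
m(Cu) = 0.04163 × 63.55 = 2.65 g

2.65 g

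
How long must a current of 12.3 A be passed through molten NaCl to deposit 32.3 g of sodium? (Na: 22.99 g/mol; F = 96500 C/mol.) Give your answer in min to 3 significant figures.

n(Na) = 32.3 / 22.99 = 1.405 mol
Na⁺ + e⁻ → Na, so n(e⁻) = 1.405 mol
Q = 1.405 × 96500 = 1.356×10^5 C
t = Q / I = 1.356×10^5 / 12.3 = 11020 s = 184 min

184 min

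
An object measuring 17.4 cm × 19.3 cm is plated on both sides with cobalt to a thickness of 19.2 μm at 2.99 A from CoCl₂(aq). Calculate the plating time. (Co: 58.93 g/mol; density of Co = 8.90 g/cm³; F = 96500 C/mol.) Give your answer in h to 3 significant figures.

3.49 h

Plated area = 2 × 17.4 × 19.3 = 671.6 cm²
Volume = 671.6 × 19.2×10⁻⁴ cm = 1.289 cm³
m(Co) = 1.289 × 8.90 = 11.47 g
n(Co) = 11.47 / 58.93 = 0.1946 mol; n(e⁻) = 2 × 0.1946 = 0.3892 mol
Q = 0.3892 × 96500 = 37560 C
t = 37560 / 2.99 = 12560 s = 3.49 h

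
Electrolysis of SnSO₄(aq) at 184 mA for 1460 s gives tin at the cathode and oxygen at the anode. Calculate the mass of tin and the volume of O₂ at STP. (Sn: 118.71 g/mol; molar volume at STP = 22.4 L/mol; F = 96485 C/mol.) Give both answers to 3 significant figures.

Q = 0.184 × 1460 = 268.6 C; n(e⁻) = 268.6 / 96485 = 0.002784 mol
Cathode: Sn²⁺ + 2e⁻ → Sn → n(Sn) = 0.002784/2 = 0.001392 mol → 0.165 g
Anode: 2H₂O → O₂ + 4H⁺ + 4e⁻ → n(O₂) = 0.002784/4 = 6.960×10^-4 mol → 0.0156 L

0.165 g Sn; 0.0156 L O₂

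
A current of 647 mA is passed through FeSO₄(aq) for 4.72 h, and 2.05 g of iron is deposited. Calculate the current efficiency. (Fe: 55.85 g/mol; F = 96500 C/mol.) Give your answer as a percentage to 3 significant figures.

64.4%

Q = 0.647 × 16992 = 10990 C
n(e⁻) = 10990 / 96500 = 0.1139 mol
Fe²⁺ + 2e⁻ → Fe, so theoretical n(Fe) = 0.05695 mol → 3.181 g
Efficiency = 2.05 / 3.181 = 0.6445 = 64.4%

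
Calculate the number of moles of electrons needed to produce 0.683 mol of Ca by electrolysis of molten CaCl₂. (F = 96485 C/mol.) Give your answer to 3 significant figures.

Ca²⁺ + 2e⁻ → Ca, so n(e⁻) = 2 × 0.683 = 1.366 mol

1.37 mol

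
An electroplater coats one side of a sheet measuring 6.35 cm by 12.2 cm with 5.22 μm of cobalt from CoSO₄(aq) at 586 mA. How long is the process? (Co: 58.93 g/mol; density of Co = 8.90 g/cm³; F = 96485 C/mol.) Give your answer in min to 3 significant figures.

33.5 min

Plated area = 6.35 × 12.2 = 77.47 cm²
Volume = 77.47 × 5.22×10⁻⁴ cm = 0.04044 cm³
m(Co) = 0.04044 × 8.90 = 0.3599 g
n(Co) = 0.3599 / 58.93 = 0.006107 mol; n(e⁻) = 2 × 0.006107 = 0.01221 mol
Q = 0.01221 × 96485 = 1178 C
t = 1178 / 0.586 = 2010 s = 33.5 min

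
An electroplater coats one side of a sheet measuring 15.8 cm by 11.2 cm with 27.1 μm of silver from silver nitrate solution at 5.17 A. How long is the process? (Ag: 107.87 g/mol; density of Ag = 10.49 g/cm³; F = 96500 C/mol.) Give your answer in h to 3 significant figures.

Plated area = 15.8 × 11.2 = 177.0 cm²
Volume = 177.0 × 27.1×10⁻⁴ cm = 0.4797 cm³
m(Ag) = 0.4797 × 10.49 = 5.032 g
n(Ag) = 5.032 / 107.87 = 0.04665 mol; n(e⁻) = 0.04665 mol
Q = 0.04665 × 96500 = 4502 C
t = 4502 / 5.17 = 870.8 s = 0.242 h

0.242 h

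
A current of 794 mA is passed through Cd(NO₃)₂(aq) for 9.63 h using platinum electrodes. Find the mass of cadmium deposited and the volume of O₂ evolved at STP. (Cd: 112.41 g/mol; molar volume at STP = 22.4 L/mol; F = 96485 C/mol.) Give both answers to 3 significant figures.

Q = 0.794 × 34668 = 27530 C; n(e⁻) = 27530 / 96485 = 0.2853 mol
Cathode: Cd²⁺ + 2e⁻ → Cd → n(Cd) = 0.2853/2 = 0.1427 mol → 16.0 g
Anode: 2H₂O → O₂ + 4H⁺ + 4e⁻ → n(O₂) = 0.2853/4 = 0.07133 mol → 1.60 L

16.0 g Cd; 1.60 L O₂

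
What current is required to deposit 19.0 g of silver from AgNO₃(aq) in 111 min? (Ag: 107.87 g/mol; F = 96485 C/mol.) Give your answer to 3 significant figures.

n(Ag) = 19.0 / 107.87 = 0.1761 mol
Ag⁺ + e⁻ → Ag, so n(e⁻) = 0.1761 mol
Q = 0.1761 × 96485 = 16990 C
I = Q / t = 16990 / 6660 s = 2.55 A

2.55 A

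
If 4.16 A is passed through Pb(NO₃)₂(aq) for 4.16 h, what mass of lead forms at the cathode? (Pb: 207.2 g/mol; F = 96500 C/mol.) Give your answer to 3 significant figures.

Q = It = 4.16 × 14976 = 62300 C
n(e⁻) = 62300 / 96500 = 0.6456 mol
Pb²⁺ + 2e⁻ → Pb, so n(Pb) = 0.6456 / 2 = 0.3228 mol
m = 0.3228 × 207.2 = 66.9 g

66.9 g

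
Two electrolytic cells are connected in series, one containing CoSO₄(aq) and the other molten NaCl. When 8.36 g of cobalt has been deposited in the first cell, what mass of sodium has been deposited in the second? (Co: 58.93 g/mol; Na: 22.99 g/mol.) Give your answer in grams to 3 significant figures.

6.52 g

n(Co) = 8.36 / 58.93 = 0.1419 mol
Co²⁺ + 2e⁻ → Co, so n(e⁻) = 2 × 0.1419 = 0.2838 mol
Same current for the same time ⇒ same n(e⁻) = 0.2838 mol in both cells.
Na⁺ + e⁻ → Na, so n(Na) = 0.2838 mol
m(Na) = 0.2838 × 22.99 = 6.52 g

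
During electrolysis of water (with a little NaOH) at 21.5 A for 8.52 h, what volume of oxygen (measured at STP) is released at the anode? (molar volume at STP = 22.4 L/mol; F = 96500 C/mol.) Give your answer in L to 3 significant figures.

Charge passed = 21.5 × 30672 = 6.594×10^5 C
Moles of electrons = 6.594×10^5 / 96500 = 6.833 mol
2H₂O → O₂ + 4H⁺ + 4e⁻, so n(O₂) = 6.833 / 4 = 1.708 mol
V = 1.708 × 22.4 = 38.26 L

38.3 L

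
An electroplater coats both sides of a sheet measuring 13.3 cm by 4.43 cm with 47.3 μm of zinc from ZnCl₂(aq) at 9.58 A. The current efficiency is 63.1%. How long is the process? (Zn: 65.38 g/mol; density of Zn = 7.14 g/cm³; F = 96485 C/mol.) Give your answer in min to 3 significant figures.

Plated area = 2 × 13.3 × 4.43 = 117.8 cm²
Volume = 117.8 × 47.3×10⁻⁴ cm = 0.5572 cm³
m(Zn) = 0.5572 × 7.14 = 3.978 g
n(Zn) = 3.978 / 65.38 = 0.06084 mol; n(e⁻) = 2 × 0.06084 = 0.1217 mol
Q = 0.1217 × 96485 / 0.631 = 18610 C
t = 18610 / 9.58 = 1943 s = 32.4 min

32.4 min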